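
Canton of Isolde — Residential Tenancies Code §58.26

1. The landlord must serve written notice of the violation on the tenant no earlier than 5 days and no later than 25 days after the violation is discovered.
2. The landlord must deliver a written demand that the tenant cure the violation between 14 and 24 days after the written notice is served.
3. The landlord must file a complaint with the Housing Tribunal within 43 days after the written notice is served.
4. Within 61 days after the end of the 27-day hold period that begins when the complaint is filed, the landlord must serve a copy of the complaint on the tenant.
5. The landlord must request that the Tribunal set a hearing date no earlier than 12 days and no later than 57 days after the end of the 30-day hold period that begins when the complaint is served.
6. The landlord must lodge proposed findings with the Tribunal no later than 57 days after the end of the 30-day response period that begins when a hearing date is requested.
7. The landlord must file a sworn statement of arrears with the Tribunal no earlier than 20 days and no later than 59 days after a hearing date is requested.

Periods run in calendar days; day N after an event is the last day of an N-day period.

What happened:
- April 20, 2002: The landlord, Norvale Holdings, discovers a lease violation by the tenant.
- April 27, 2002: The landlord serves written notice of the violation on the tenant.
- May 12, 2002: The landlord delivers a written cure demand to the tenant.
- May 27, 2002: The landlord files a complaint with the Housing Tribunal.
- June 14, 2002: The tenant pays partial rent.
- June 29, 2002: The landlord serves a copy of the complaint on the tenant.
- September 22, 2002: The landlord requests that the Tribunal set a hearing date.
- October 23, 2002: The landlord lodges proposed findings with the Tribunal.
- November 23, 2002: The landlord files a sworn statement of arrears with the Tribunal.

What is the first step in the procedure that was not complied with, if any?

Step 1: the window is 5–25 days after April 20, 2002 (when the violation is discovered), so April 25, 2002 through May 15, 2002; done April 27, 2002, which is between those dates.
Step 2: the window is 14–24 days after April 27, 2002 (when the written notice is served), so May 11, 2002 through May 21, 2002; done May 12, 2002 — within the window.
Step 3: 43 days after April 27, 2002 (when the written notice is served) is June 9, 2002; May 27, 2002 is within that limit.
Step 4: 61 days after June 23, 2002 (end of the 27-day hold period, which began when the complaint is filed on May 27, 2002) is August 23, 2002; done June 29, 2002 — timely.
Step 5: the window is 12–57 days after July 29, 2002 (end of the 30-day hold period, which began when the complaint is served on June 29, 2002), so August 10, 2002 through September 24, 2002; September 22, 2002 falls inside that range.
Step 6: 57 days after October 22, 2002 (end of the 30-day response period, which began when a hearing date is requested on September 22, 2002) is December 18, 2002; completed October 23, 2002, before the deadline.
Step 7: the window is 20–59 days after September 22, 2002 (when a hearing date is requested), so October 12, 2002 through November 20, 2002; November 23, 2002 is 3 days past the end of the window.

Step 7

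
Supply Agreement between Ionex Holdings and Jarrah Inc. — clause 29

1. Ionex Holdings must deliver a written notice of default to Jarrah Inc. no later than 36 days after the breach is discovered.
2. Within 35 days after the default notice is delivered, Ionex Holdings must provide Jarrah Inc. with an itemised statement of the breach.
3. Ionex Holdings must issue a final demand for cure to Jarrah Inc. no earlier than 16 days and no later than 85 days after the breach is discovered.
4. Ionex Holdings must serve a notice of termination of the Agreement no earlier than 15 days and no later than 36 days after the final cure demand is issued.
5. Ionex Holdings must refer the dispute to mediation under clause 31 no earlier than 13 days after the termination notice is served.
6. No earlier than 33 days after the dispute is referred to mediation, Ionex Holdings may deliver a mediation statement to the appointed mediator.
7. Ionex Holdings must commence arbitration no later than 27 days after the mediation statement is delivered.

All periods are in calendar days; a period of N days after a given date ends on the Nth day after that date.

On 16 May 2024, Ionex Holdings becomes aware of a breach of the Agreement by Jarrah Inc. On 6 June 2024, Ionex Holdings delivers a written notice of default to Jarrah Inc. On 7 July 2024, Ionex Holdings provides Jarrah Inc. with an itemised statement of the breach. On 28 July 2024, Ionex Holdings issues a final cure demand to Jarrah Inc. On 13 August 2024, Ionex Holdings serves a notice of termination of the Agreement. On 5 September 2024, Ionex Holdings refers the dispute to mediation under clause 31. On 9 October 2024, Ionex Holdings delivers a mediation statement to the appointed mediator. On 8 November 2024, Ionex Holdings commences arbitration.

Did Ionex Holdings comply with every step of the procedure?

No

Step 1: 36 days after 16 May 2024 (when the breach is discovered) is 21 June 2024; completed 6 June 2024, before the deadline.
Step 2: 35 days after 6 June 2024 (when the default notice is delivered) is 11 July 2024; 7 July 2024 is within that limit.
Step 3: the window is 16–85 days after 16 May 2024 (when the breach is discovered), so 1 June 2024 through 9 August 2024; 28 July 2024 falls inside that range.
Step 4: the window is 15–36 days after 28 July 2024 (when the final cure demand is issued), so 12 August 2024 through 2 September 2024; done 13 August 2024 — within the window.
Step 5: the earliest permitted date is 13 days after 13 August 2024 (when the termination notice is served), i.e. 26 August 2024; done 5 September 2024 — permitted.
Step 6: the earliest permitted date is 33 days after 5 September 2024 (when the dispute is referred to mediation), i.e. 8 October 2024; done 9 October 2024, after the minimum wait.
Step 7: 27 days after 9 October 2024 (when the mediation statement is delivered) is 5 November 2024; 8 November 2024 misses that deadline by 3 days.
No need to go further; step 7 was not satisfied.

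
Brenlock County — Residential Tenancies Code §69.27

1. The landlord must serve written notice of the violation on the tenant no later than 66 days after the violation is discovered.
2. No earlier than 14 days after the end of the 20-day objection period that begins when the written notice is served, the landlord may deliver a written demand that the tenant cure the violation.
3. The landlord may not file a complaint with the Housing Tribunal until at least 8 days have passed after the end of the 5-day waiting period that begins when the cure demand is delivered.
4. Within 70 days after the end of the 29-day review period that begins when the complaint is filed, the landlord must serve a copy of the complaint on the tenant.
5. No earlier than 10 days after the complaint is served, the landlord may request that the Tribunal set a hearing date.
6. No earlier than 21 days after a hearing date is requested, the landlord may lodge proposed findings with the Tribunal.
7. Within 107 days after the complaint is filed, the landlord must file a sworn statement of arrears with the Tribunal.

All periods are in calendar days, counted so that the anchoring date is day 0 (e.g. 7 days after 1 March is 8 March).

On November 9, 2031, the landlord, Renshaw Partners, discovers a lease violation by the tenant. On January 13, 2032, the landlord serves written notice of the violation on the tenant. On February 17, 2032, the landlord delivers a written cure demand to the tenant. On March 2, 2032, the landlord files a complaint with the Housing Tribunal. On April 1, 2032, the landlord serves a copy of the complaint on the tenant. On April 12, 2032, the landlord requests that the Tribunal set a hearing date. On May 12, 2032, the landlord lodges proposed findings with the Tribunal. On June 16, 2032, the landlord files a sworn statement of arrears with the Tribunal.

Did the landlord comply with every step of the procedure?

Yes

Step 1: 66 days after November 9, 2031 (when the violation is discovered) is January 14, 2032; January 13, 2032 is within that limit.
Step 2: the earliest permitted date is 14 days after February 2, 2032 (end of the 20-day objection period, which began when the written notice is served on January 13, 2032), i.e. February 16, 2032; done February 17, 2032, after the minimum wait.
Step 3: the earliest permitted date is 8 days after February 22, 2032 (end of the 5-day waiting period, which began when the cure demand is delivered on February 17, 2032), i.e. March 1, 2032; done March 2, 2032 — permitted.
Step 4: 70 days after March 31, 2032 (end of the 29-day review period, which began when the complaint is filed on March 2, 2032) is June 9, 2032; done April 1, 2032 — timely.
Step 5: the earliest permitted date is 10 days after April 1, 2032 (when the complaint is served), i.e. April 11, 2032; done April 12, 2032, after the minimum wait.
Step 6: the earliest permitted date is 21 days after April 12, 2032 (when a hearing date is requested), i.e. May 3, 2032; done May 12, 2032, after the minimum wait.
Step 7: 107 days after March 2, 2032 (when the complaint is filed) is June 17, 2032; completed June 16, 2032, before the deadline.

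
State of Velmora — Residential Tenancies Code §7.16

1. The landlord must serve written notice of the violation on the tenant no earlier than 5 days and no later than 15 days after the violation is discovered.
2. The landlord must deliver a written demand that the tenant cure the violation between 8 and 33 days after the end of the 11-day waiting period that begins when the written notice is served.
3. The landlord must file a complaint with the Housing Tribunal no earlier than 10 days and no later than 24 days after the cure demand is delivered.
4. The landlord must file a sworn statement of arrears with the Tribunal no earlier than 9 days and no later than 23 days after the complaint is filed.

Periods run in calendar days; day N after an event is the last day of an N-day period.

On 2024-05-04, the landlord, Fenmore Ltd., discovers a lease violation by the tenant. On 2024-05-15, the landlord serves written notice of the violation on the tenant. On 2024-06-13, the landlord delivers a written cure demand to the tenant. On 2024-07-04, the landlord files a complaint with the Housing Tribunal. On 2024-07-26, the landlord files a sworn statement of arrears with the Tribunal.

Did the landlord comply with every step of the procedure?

Step 1: the window is 5–15 days after 2024-05-04 (when the violation is discovered), so 2024-05-09 through 2024-05-19; done 2024-05-15, which is between those dates.
Step 2: the window is 8–33 days after 2024-05-26 (end of the 11-day waiting period, which began when the written notice is served on 2024-05-15), so 2024-06-03 through 2024-06-28; done 2024-06-13 — within the window.
Step 3: the window is 10–24 days after 2024-06-13 (when the cure demand is delivered), so 2024-06-23 through 2024-07-07; done 2024-07-04, which is between those dates.
Step 4: the window is 9–23 days after 2024-07-04 (when the complaint is filed), so 2024-07-13 through 2024-07-27; done 2024-07-26 — within the window.

Yes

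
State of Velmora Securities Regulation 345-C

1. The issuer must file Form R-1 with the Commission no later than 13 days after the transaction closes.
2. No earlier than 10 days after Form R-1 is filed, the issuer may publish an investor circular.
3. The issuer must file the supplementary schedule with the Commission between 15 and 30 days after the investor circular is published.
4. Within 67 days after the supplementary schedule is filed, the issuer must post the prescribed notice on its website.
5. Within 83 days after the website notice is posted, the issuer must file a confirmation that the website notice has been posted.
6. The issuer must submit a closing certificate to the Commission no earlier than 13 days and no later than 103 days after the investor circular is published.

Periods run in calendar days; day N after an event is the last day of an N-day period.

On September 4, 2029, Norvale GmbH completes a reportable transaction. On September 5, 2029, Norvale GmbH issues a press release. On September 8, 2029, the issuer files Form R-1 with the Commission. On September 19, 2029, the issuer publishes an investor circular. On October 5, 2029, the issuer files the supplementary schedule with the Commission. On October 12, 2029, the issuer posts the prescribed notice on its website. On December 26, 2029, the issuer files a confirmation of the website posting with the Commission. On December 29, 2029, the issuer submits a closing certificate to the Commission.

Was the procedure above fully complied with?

(1) due by September 4, 2029 + 13 days = September 17, 2029; completed September 8, 2029, before the deadline.
(2) permitted from September 8, 2029 + 10 days = September 18, 2029 onward; done September 19, 2029, after the minimum wait.
(3) the permitted window runs from September 19, 2029 + 15 = October 4, 2029 to September 19, 2029 + 30 = October 19, 2029; October 5, 2029 falls inside that range.
(4) due by October 5, 2029 + 67 days = December 11, 2029; done October 12, 2029 — timely.
(5) due by October 12, 2029 + 83 days = January 3, 2030; done December 26, 2029 — timely.
(6) the permitted window runs from September 19, 2029 + 13 = October 2, 2029 to September 19, 2029 + 103 = December 31, 2029; done December 29, 2029, which is between those dates.

Yes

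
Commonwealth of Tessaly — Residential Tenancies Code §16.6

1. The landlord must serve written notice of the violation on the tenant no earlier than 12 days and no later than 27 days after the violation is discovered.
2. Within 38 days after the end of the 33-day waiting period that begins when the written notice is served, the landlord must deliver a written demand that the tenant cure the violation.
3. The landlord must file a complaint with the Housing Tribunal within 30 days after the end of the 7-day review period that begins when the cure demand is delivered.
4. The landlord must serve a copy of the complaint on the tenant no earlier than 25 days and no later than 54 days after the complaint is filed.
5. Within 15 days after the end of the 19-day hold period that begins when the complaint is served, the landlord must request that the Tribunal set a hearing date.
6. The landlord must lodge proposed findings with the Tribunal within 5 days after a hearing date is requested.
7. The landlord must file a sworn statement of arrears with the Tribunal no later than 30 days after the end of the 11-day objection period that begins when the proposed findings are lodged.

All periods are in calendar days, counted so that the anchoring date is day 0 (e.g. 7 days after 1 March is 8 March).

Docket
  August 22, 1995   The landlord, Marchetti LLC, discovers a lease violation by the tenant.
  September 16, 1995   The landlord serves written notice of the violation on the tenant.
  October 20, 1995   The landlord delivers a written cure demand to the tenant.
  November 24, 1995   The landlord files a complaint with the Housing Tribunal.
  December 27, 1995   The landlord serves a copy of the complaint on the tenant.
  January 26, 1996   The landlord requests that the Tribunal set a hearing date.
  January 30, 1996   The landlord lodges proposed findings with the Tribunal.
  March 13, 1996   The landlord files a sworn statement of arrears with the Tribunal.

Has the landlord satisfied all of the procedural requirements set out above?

Step 1 — 12 and 27 days from August 22, 1995 (when the violation is discovered) are September 3, 1995 and September 18, 1995 respectively; September 16, 1995 falls inside that range.
Step 2 — counting 38 days from October 19, 1995 (end of the 33-day waiting period, which began when the written notice is served on September 16, 1995) gives a deadline of November 26, 1995; done October 20, 1995 — timely.
Step 3 — counting 30 days from October 27, 1995 (end of the 7-day review period, which began when the cure demand is delivered on October 20, 1995) gives a deadline of November 26, 1995; done November 24, 1995 — timely.
Step 4 — 25 and 54 days from November 24, 1995 (when the complaint is filed) are December 19, 1995 and January 17, 1996 respectively; December 27, 1995 falls inside that range.
Step 5 — counting 15 days from January 15, 1996 (end of the 19-day hold period, which began when the complaint is served on December 27, 1995) gives a deadline of January 30, 1996; completed January 26, 1996, before the deadline.
Step 6 — counting 5 days from January 26, 1996 (when a hearing date is requested) gives a deadline of January 31, 1996; January 30, 1996 is within that limit.
Step 7 — counting 30 days from February 10, 1996 (end of the 11-day objection period, which began when the proposed findings are lodged on January 30, 1996) gives a deadline of March 11, 1996; done March 13, 1996 — 2 days late.

No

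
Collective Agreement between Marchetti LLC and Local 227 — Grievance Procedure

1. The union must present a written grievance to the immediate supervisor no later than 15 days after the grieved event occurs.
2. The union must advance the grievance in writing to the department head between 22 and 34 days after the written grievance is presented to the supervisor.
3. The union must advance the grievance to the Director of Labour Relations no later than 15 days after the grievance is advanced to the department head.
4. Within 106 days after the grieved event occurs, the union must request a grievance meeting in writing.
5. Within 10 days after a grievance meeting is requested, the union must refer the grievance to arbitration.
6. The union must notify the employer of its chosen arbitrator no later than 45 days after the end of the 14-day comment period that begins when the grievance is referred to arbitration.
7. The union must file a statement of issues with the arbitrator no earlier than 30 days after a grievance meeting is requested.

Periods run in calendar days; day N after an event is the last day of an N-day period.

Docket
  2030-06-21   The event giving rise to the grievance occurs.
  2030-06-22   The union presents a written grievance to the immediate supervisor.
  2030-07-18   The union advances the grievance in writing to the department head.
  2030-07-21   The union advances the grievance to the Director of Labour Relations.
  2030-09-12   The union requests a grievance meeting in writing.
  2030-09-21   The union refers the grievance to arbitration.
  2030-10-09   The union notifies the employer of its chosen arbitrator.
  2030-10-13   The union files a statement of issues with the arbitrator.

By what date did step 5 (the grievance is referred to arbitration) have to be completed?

2030-09-22

Step 5 runs from 2030-09-12, when a grievance meeting is requested. 10 days after 2030-09-12 is 2030-09-22.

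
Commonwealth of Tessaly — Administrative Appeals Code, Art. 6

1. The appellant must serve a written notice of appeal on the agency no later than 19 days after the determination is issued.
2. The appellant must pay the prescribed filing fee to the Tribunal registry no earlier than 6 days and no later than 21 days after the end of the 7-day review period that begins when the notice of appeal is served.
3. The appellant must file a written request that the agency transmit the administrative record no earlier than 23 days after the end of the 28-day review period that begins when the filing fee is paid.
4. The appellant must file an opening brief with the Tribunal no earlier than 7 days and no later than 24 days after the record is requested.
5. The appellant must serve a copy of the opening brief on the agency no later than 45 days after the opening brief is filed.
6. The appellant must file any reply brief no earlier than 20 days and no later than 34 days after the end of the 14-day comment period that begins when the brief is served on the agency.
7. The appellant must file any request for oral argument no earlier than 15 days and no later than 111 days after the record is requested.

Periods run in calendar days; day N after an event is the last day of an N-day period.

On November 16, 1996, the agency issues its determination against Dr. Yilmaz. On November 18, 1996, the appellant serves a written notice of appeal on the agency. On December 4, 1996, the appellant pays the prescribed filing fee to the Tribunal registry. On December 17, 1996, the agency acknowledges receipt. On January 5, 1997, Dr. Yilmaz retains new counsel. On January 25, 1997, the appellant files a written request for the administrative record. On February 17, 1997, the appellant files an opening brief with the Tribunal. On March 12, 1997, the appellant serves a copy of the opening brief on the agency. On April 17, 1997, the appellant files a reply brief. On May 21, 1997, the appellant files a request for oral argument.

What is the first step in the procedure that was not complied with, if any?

Step 1 — counting 19 days from November 16, 1996 (when the determination is issued) gives a deadline of December 5, 1996; November 18, 1996 is within that limit.
Step 2 — 6 and 21 days from November 25, 1996 (end of the 7-day review period, which began when the notice of appeal is served on November 18, 1996) are December 1, 1996 and December 16, 1996 respectively; done December 4, 1996 — within the window.
Step 3 — must wait 23 days from January 1, 1997 (end of the 28-day review period, which began when the filing fee is paid on December 4, 1996), so not before January 24, 1997; done January 25, 1997 — permitted.
Step 4 — 7 and 24 days from January 25, 1997 (when the record is requested) are February 1, 1997 and February 18, 1997 respectively; February 17, 1997 falls inside that range.
Step 5 — counting 45 days from February 17, 1997 (when the opening brief is filed) gives a deadline of April 3, 1997; done March 12, 1997 — timely.
Step 6 — 20 and 34 days from March 26, 1997 (end of the 14-day comment period, which began when the brief is served on the agency on March 12, 1997) are April 15, 1997 and April 29, 1997 respectively; done April 17, 1997 — within the window.
Step 7 — 15 and 111 days from January 25, 1997 (when the record is requested) are February 9, 1997 and May 16, 1997 respectively; May 21, 1997 is 5 days past the end of the window.

Step 7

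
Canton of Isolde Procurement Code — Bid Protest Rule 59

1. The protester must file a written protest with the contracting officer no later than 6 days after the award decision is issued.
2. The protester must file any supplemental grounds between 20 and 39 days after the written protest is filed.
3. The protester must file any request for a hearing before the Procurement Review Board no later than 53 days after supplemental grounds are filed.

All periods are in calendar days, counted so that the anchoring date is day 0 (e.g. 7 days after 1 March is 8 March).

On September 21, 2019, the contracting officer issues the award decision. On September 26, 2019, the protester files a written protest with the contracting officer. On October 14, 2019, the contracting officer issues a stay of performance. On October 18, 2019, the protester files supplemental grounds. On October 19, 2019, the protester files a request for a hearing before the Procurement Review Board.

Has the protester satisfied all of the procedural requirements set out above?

(1) due by September 21, 2019 + 6 days = September 27, 2019; completed September 26, 2019, before the deadline.
(2) the permitted window runs from September 26, 2019 + 20 = October 16, 2019 to September 26, 2019 + 39 = November 4, 2019; October 18, 2019 falls inside that range.
(3) due by October 18, 2019 + 53 days = December 10, 2019; October 19, 2019 is within that limit.

Yes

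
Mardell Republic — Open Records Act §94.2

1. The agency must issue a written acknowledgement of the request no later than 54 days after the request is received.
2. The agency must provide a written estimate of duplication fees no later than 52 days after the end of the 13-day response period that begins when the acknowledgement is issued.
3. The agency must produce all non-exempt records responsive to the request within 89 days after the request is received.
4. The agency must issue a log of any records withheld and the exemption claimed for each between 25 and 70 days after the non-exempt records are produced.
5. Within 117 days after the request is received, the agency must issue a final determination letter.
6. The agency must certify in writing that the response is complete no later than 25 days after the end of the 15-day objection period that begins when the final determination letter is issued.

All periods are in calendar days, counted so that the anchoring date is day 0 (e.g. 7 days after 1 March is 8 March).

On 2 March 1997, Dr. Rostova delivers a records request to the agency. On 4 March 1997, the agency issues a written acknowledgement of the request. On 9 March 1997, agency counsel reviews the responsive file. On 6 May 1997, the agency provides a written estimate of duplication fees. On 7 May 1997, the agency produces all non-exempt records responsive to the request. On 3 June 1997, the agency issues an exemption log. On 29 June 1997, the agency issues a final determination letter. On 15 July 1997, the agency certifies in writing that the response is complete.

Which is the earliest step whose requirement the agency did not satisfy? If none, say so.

Step 5

Step 1: 54 days after 2 March 1997 (when the request is received) is 25 April 1997; 4 March 1997 is within that limit.
Step 2: 52 days after 17 March 1997 (end of the 13-day response period, which began when the acknowledgement is issued on 4 March 1997) is 8 May 1997; completed 6 May 1997, before the deadline.
Step 3: 89 days after 2 March 1997 (when the request is received) is 30 May 1997; 7 May 1997 is within that limit.
Step 4: the window is 25–70 days after 7 May 1997 (when the non-exempt records are produced), so 1 June 1997 through 16 July 1997; done 3 June 1997, which is between those dates.
Step 5: 117 days after 2 March 1997 (when the request is received) is 27 June 1997; 29 June 1997 misses that deadline by 2 days.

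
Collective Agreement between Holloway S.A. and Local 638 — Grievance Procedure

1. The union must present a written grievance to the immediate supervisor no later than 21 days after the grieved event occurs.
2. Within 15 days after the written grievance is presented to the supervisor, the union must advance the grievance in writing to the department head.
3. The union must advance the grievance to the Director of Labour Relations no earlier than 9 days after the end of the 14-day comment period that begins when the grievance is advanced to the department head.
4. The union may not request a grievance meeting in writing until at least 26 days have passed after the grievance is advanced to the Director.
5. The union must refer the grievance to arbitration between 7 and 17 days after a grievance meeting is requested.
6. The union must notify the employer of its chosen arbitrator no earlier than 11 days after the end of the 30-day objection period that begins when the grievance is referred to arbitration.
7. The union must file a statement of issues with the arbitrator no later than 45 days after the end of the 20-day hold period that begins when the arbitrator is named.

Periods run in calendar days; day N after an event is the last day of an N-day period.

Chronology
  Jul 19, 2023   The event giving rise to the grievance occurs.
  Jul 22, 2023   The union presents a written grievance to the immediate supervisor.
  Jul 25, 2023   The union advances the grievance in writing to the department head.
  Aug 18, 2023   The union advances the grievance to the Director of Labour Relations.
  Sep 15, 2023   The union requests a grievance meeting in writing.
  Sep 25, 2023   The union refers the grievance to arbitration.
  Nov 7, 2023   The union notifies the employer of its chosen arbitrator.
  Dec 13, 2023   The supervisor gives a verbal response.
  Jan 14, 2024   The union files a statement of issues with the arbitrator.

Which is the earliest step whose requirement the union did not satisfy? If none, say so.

Step 7

Step 1: 21 days after Jul 19, 2023 (when the grieved event occurs) is Aug 9, 2023; done Jul 22, 2023 — timely.
Step 2: 15 days after Jul 22, 2023 (when the written grievance is presented to the supervisor) is Aug 6, 2023; done Jul 25, 2023 — timely.
Step 3: the earliest permitted date is 9 days after Aug 8, 2023 (end of the 14-day comment period, which began when the grievance is advanced to the department head on Jul 25, 2023), i.e. Aug 17, 2023; Aug 18, 2023 is on or after that date.
Step 4: the earliest permitted date is 26 days after Aug 18, 2023 (when the grievance is advanced to the Director), i.e. Sep 13, 2023; Sep 15, 2023 is on or after that date.
Step 5: the window is 7–17 days after Sep 15, 2023 (when a grievance meeting is requested), so Sep 22, 2023 through Oct 2, 2023; done Sep 25, 2023 — within the window.
Step 6: the earliest permitted date is 11 days after Oct 25, 2023 (end of the 30-day objection period, which began when the grievance is referred to arbitration on Sep 25, 2023), i.e. Nov 5, 2023; Nov 7, 2023 is on or after that date.
Step 7: 45 days after Nov 27, 2023 (end of the 20-day hold period, which began when the arbitrator is named on Nov 7, 2023) is Jan 11, 2024; Jan 14, 2024 misses that deadline by 3 days.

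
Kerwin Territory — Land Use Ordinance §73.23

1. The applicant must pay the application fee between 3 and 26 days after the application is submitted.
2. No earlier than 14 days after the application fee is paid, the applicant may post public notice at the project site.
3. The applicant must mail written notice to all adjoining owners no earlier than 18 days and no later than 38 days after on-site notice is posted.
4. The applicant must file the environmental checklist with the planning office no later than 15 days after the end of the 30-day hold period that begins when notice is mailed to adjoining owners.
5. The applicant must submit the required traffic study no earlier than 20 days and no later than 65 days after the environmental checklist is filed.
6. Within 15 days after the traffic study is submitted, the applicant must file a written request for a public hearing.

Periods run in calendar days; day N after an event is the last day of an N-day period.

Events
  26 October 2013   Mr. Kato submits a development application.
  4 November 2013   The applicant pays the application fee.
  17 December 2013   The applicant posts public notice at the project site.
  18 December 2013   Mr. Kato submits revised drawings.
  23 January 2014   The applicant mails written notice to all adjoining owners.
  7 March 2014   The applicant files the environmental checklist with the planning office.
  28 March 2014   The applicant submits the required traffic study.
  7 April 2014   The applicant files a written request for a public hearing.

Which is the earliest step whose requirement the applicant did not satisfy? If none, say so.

Step 1: the window is 3–26 days after 26 October 2013 (when the application is submitted), so 29 October 2013 through 21 November 2013; done 4 November 2013 — within the window.
Step 2: the earliest permitted date is 14 days after 4 November 2013 (when the application fee is paid), i.e. 18 November 2013; done 17 December 2013 — permitted.
Step 3: the window is 18–38 days after 17 December 2013 (when on-site notice is posted), so 4 January 2014 through 24 January 2014; done 23 January 2014 — within the window.
Step 4: 15 days after 22 February 2014 (end of the 30-day hold period, which began when notice is mailed to adjoining owners on 23 January 2014) is 9 March 2014; 7 March 2014 is within that limit.
Step 5: the window is 20–65 days after 7 March 2014 (when the environmental checklist is filed), so 27 March 2014 through 11 May 2014; done 28 March 2014, which is between those dates.
Step 6: 15 days after 28 March 2014 (when the traffic study is submitted) is 12 April 2014; done 7 April 2014 — timely.

None — every step was satisfied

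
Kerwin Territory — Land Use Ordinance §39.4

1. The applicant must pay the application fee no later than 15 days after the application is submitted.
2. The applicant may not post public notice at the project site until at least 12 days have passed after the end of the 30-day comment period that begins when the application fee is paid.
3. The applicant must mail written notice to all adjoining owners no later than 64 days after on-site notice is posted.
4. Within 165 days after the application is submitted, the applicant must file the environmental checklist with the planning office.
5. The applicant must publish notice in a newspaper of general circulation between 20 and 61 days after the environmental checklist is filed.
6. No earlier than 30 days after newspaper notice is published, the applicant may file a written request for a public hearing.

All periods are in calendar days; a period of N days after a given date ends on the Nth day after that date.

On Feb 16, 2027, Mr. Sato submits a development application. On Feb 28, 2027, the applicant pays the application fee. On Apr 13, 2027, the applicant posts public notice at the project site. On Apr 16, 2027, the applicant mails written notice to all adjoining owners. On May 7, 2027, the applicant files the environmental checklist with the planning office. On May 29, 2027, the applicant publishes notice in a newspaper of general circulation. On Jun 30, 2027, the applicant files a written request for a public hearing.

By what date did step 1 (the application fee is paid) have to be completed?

Step 1 runs from Feb 16, 2027, when the application is submitted. 15 days after Feb 16, 2027 is Mar 3, 2027.

Mar 3, 2027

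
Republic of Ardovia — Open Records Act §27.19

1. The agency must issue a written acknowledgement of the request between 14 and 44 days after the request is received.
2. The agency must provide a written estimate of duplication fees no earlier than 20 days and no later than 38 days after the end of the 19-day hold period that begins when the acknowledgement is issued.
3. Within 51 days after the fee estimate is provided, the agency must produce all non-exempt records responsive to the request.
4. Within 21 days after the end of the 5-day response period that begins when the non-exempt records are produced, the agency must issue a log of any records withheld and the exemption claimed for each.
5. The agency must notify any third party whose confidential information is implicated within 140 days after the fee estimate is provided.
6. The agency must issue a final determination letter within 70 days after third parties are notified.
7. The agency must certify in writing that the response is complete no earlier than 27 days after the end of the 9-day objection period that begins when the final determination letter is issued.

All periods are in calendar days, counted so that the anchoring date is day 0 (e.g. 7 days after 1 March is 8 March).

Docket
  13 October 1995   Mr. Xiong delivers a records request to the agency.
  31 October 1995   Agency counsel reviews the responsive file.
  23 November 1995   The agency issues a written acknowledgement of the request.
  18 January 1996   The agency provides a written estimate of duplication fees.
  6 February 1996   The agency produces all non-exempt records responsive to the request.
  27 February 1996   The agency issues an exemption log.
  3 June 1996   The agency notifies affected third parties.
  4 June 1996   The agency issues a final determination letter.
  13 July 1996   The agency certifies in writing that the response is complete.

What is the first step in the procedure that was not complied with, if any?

None — every step was satisfied

Step 1 — 14 and 44 days from 13 October 1995 (when the request is received) are 27 October 1995 and 26 November 1995 respectively; 23 November 1995 falls inside that range.
Step 2 — 20 and 38 days from 12 December 1995 (end of the 19-day hold period, which began when the acknowledgement is issued on 23 November 1995) are 1 January 1996 and 19 January 1996 respectively; done 18 January 1996, which is between those dates.
Step 3 — counting 51 days from 18 January 1996 (when the fee estimate is provided) gives a deadline of 9 March 1996; completed 6 February 1996, before the deadline.
Step 4 — counting 21 days from 11 February 1996 (end of the 5-day response period, which began when the non-exempt records are produced on 6 February 1996) gives a deadline of 3 March 1996; 27 February 1996 is within that limit.
Step 5 — counting 140 days from 18 January 1996 (when the fee estimate is provided) gives a deadline of 6 June 1996; 3 June 1996 is within that limit.
Step 6 — counting 70 days from 3 June 1996 (when third parties are notified) gives a deadline of 12 August 1996; done 4 June 1996 — timely.
Step 7 — must wait 27 days from 13 June 1996 (end of the 9-day objection period, which began when the final determination letter is issued on 4 June 1996), so not before 10 July 1996; 13 July 1996 is on or after that date.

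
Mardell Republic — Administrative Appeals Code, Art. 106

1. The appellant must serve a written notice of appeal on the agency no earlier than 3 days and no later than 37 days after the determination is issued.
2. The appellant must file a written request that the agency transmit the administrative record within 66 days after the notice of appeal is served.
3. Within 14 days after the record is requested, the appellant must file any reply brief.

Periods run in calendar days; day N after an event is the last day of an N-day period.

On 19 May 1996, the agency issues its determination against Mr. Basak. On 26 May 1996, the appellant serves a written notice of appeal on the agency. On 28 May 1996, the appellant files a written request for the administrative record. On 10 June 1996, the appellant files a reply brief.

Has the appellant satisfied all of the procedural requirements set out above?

Yes

(1) the permitted window runs from 19 May 1996 + 3 = 22 May 1996 to 19 May 1996 + 37 = 25 June 1996; done 26 May 1996 — within the window.
(2) due by 26 May 1996 + 66 days = 31 July 1996; 28 May 1996 is within that limit.
(3) due by 28 May 1996 + 14 days = 11 June 1996; 10 June 1996 is within that limit.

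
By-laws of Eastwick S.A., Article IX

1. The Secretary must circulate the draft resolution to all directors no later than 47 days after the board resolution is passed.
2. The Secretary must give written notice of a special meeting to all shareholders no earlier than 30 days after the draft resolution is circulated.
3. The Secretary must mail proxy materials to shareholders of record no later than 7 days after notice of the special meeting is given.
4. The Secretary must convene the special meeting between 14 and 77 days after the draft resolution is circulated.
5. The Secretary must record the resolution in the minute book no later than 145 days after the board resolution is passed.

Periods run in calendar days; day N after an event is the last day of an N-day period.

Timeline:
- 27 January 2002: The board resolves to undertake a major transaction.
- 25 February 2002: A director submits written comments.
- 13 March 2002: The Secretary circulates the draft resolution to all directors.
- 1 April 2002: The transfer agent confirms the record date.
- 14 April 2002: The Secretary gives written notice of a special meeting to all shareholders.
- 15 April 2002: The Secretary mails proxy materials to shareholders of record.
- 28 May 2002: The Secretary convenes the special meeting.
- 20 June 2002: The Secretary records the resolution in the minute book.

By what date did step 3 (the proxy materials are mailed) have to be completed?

Step 3 runs from 14 April 2002, when notice of the special meeting is given. 7 days after 14 April 2002 is 21 April 2002.

21 April 2002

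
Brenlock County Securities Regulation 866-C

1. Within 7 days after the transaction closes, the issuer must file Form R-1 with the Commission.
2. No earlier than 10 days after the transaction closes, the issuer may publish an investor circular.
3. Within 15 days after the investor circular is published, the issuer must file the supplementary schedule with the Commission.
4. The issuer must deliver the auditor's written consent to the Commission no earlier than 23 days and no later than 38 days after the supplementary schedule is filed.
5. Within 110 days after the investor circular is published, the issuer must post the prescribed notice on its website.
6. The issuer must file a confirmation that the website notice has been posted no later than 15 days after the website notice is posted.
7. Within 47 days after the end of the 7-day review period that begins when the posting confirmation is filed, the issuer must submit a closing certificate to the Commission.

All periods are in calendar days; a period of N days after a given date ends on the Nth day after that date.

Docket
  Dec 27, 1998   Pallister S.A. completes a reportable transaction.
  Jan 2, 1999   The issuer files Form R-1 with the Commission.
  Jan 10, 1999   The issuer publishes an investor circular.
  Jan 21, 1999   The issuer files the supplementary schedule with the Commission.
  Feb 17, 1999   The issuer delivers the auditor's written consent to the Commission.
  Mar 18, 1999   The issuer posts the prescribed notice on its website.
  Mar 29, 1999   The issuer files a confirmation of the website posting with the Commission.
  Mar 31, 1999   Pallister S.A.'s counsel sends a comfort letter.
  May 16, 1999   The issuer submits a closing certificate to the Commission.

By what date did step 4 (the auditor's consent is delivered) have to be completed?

Feb 28, 1999

Step 4 runs from Jan 21, 1999, when the supplementary schedule is filed. The window is 23–38 days after Jan 21, 1999; it closes on Feb 28, 1999.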